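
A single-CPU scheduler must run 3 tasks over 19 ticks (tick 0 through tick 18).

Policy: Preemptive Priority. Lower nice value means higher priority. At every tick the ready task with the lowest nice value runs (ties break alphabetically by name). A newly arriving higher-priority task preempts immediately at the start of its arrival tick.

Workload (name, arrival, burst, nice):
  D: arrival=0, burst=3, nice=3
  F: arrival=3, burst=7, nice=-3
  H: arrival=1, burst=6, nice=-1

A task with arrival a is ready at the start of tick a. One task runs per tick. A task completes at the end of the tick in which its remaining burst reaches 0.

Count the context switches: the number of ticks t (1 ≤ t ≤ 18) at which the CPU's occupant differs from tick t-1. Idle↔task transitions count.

context switches = 5

t=0: ready={D} → run D
t=1: ready={D,H} → run H
t=2: ready={D,H} → run H
t=3: ready={D,F,H} → run F
t=4: ready={D,F,H} → run F
t=5: ready={D,F,H} → run F
t=6: ready={D,F,H} → run F
t=7: ready={D,F,H} → run F
t=8: ready={D,F,H} → run F
t=9: ready={D,F,H} → run F
t=10: ready={D,H} → run H
t=11: ready={D,H} → run H
t=12: ready={D,H} → run H
t=13: ready={D,H} → run H
t=14: ready={D} → run D
t=15: ready={D} → run D
t=16: (idle)
t=17: (idle)
t=18: (idle)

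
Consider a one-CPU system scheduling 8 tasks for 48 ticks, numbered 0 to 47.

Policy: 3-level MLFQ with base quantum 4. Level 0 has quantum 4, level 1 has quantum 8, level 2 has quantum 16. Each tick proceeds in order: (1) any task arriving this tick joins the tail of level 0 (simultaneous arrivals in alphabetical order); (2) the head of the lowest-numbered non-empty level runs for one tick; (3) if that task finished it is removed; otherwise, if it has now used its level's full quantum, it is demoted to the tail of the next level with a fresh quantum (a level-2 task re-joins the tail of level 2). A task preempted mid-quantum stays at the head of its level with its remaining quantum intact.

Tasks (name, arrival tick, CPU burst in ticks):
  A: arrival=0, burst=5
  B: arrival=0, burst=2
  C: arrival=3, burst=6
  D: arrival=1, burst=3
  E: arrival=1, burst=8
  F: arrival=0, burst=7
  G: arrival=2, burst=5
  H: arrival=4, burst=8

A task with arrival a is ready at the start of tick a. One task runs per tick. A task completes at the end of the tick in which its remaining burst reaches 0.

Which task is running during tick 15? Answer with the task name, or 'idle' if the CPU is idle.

t=0: L0/L1/L2 = ABF/-/- → run A
t=1: L0/L1/L2 = ABFDE/-/- → run A
t=2: L0/L1/L2 = ABFDEG/-/- → run A
t=3: L0/L1/L2 = ABFDEGC/-/- → run A
t=4: L0/L1/L2 = BFDEGCH/A/- → run B
t=5: L0/L1/L2 = BFDEGCH/A/- → run B
t=6: L0/L1/L2 = FDEGCH/A/- → run F
t=7: L0/L1/L2 = FDEGCH/A/- → run F
t=8: L0/L1/L2 = FDEGCH/A/- → run F
t=9: L0/L1/L2 = FDEGCH/A/- → run F
t=10: L0/L1/L2 = DEGCH/AF/- → run D
t=11: L0/L1/L2 = DEGCH/AF/- → run D
t=12: L0/L1/L2 = DEGCH/AF/- → run D
t=13: L0/L1/L2 = EGCH/AF/- → run E
t=14: L0/L1/L2 = EGCH/AF/- → run E
t=15: L0/L1/L2 = EGCH/AF/- → run E
t=16: L0/L1/L2 = EGCH/AF/- → run E
t=17: L0/L1/L2 = GCH/AFE/- → run G
t=18: L0/L1/L2 = GCH/AFE/- → run G
t=19: L0/L1/L2 = GCH/AFE/- → run G
t=20: L0/L1/L2 = GCH/AFE/- → run G
t=21: L0/L1/L2 = CH/AFEG/- → run C
t=22: L0/L1/L2 = CH/AFEG/- → run C
t=23: L0/L1/L2 = CH/AFEG/- → run C
t=24: L0/L1/L2 = CH/AFEG/- → run C
t=25: L0/L1/L2 = H/AFEGC/- → run H
t=26: L0/L1/L2 = H/AFEGC/- → run H
t=27: L0/L1/L2 = H/AFEGC/- → run H
t=28: L0/L1/L2 = H/AFEGC/- → run H
t=29: L0/L1/L2 = -/AFEGCH/- → run A
t=30: L0/L1/L2 = -/FEGCH/- → run F
t=31: L0/L1/L2 = -/FEGCH/- → run F
t=32: L0/L1/L2 = -/FEGCH/- → run F
t=33: L0/L1/L2 = -/EGCH/- → run E
t=34: L0/L1/L2 = -/EGCH/- → run E
t=35: L0/L1/L2 = -/EGCH/- → run E
t=36: L0/L1/L2 = -/EGCH/- → run E
t=37: L0/L1/L2 = -/GCH/- → run G
t=38: L0/L1/L2 = -/CH/- → run C
t=39: L0/L1/L2 = -/CH/- → run C
t=40: L0/L1/L2 = -/H/- → run H
t=41: L0/L1/L2 = -/H/- → run H
t=42: L0/L1/L2 = -/H/- → run H
t=43: L0/L1/L2 = -/H/- → run H
t=44: (idle)
t=45: (idle)
t=46: (idle)
t=47: (idle)

running at tick 15 = E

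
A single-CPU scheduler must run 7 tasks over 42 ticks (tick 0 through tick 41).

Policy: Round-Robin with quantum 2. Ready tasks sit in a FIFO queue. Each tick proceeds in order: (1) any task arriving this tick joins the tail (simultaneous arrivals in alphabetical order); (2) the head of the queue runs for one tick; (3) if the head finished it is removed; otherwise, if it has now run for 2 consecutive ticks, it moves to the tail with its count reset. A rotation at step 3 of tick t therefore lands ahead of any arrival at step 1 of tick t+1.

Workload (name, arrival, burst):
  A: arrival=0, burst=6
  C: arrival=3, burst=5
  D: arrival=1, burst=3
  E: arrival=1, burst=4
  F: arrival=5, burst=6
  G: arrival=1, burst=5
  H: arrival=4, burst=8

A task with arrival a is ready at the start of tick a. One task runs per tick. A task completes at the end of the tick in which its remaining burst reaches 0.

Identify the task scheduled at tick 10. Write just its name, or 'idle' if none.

running at tick 10 = C

t=0: queue=[A] q_used=0 → run A
t=1: queue=[A,D,E,G] q_used=1 → run A
t=2: queue=[D,E,G,A] q_used=0 → run D
t=3: queue=[D,E,G,A,C] q_used=1 → run D
t=4: queue=[E,G,A,C,D,H] q_used=0 → run E
t=5: queue=[E,G,A,C,D,H,F] q_used=1 → run E
t=6: queue=[G,A,C,D,H,F,E] q_used=0 → run G
t=7: queue=[G,A,C,D,H,F,E] q_used=1 → run G
t=8: queue=[A,C,D,H,F,E,G] q_used=0 → run A
t=9: queue=[A,C,D,H,F,E,G] q_used=1 → run A
t=10: queue=[C,D,H,F,E,G,A] q_used=0 → run C
t=11: queue=[C,D,H,F,E,G,A] q_used=1 → run C
t=12: queue=[D,H,F,E,G,A,C] q_used=0 → run D
t=13: queue=[H,F,E,G,A,C] q_used=0 → run H
t=14: queue=[H,F,E,G,A,C] q_used=1 → run H
t=15: queue=[F,E,G,A,C,H] q_used=0 → run F
t=16: queue=[F,E,G,A,C,H] q_used=1 → run F
t=17: queue=[E,G,A,C,H,F] q_used=0 → run E
t=18: queue=[E,G,A,C,H,F] q_used=1 → run E
t=19: queue=[G,A,C,H,F] q_used=0 → run G
t=20: queue=[G,A,C,H,F] q_used=1 → run G
t=21: queue=[A,C,H,F,G] q_used=0 → run A
t=22: queue=[A,C,H,F,G] q_used=1 → run A
t=23: queue=[C,H,F,G] q_used=0 → run C
t=24: queue=[C,H,F,G] q_used=1 → run C
t=25: queue=[H,F,G,C] q_used=0 → run H
t=26: queue=[H,F,G,C] q_used=1 → run H
t=27: queue=[F,G,C,H] q_used=0 → run F
t=28: queue=[F,G,C,H] q_used=1 → run F
t=29: queue=[G,C,H,F] q_used=0 → run G
t=30: queue=[C,H,F] q_used=0 → run C
t=31: queue=[H,F] q_used=0 → run H
t=32: queue=[H,F] q_used=1 → run H
t=33: queue=[F,H] q_used=0 → run F
t=34: queue=[F,H] q_used=1 → run F
t=35: queue=[H] q_used=0 → run H
t=36: queue=[H] q_used=1 → run H
t=37: (idle)
t=38: (idle)
t=39: (idle)
t=40: (idle)
t=41: (idle)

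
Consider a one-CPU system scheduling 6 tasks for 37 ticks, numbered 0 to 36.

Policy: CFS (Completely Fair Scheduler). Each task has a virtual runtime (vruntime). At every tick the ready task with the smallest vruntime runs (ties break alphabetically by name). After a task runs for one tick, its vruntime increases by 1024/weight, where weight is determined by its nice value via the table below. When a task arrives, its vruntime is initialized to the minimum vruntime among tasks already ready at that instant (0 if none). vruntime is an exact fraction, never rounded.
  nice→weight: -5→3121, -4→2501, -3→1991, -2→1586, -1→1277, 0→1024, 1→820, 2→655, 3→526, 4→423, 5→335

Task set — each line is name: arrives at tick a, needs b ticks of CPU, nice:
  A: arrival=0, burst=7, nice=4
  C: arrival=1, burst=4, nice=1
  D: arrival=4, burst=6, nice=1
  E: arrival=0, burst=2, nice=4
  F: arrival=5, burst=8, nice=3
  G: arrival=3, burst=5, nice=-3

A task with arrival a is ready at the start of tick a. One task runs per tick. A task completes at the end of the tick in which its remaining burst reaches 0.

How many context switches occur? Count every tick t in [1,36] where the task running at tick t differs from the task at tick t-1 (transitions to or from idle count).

t=0: vr[A=0 E=0] → run A
t=1: vr[A=1024/423 C=0 E=0] → run C
t=2: vr[A=1024/423 C=256/205 E=0] → run E
t=3: vr[A=1024/423 C=256/205 E=1024/423 G=256/205] → run C
t=4: vr[A=1024/423 C=512/205 D=256/205 E=1024/423 G=256/205] → run D
t=5: vr[A=1024/423 C=512/205 D=512/205 E=1024/423 F=256/205 G=256/205] → run F
t=6: vr[A=1024/423 C=512/205 D=512/205 E=1024/423 F=172288/53915 G=256/205] → run G
t=7: vr[A=1024/423 C=512/205 D=512/205 E=1024/423 F=172288/53915 G=719616/408155] → run G
t=8: vr[A=1024/423 C=512/205 D=512/205 E=1024/423 F=172288/53915 G=929536/408155] → run G
t=9: vr[A=1024/423 C=512/205 D=512/205 E=1024/423 F=172288/53915 G=1139456/408155] → run A
t=10: vr[A=2048/423 C=512/205 D=512/205 E=1024/423 F=172288/53915 G=1139456/408155] → run E
t=11: vr[A=2048/423 C=512/205 D=512/205 F=172288/53915 G=1139456/408155] → run C
t=12: vr[A=2048/423 C=768/205 D=512/205 F=172288/53915 G=1139456/408155] → run D
t=13: vr[A=2048/423 C=768/205 D=768/205 F=172288/53915 G=1139456/408155] → run G
t=14: vr[A=2048/423 C=768/205 D=768/205 F=172288/53915 G=1349376/408155] → run F
t=15: vr[A=2048/423 C=768/205 D=768/205 F=277248/53915 G=1349376/408155] → run G
t=16: vr[A=2048/423 C=768/205 D=768/205 F=277248/53915] → run C
t=17: vr[A=2048/423 D=768/205 F=277248/53915] → run D
t=18: vr[A=2048/423 D=1024/205 F=277248/53915] → run A
t=19: vr[A=1024/141 D=1024/205 F=277248/53915] → run D
t=20: vr[A=1024/141 D=256/41 F=277248/53915] → run F
t=21: vr[A=1024/141 D=256/41 F=382208/53915] → run D
t=22: vr[A=1024/141 D=1536/205 F=382208/53915] → run F
t=23: vr[A=1024/141 D=1536/205 F=487168/53915] → run A
t=24: vr[A=4096/423 D=1536/205 F=487168/53915] → run D
t=25: vr[A=4096/423 F=487168/53915] → run F
t=26: vr[A=4096/423 F=592128/53915] → run A
t=27: vr[A=5120/423 F=592128/53915] → run F
t=28: vr[A=5120/423 F=697088/53915] → run A
t=29: vr[A=2048/141 F=697088/53915] → run F
t=30: vr[A=2048/141 F=802048/53915] → run A
t=31: vr[F=802048/53915] → run F
t=32: (idle)
t=33: (idle)
t=34: (idle)
t=35: (idle)
t=36: (idle)

context switches = 30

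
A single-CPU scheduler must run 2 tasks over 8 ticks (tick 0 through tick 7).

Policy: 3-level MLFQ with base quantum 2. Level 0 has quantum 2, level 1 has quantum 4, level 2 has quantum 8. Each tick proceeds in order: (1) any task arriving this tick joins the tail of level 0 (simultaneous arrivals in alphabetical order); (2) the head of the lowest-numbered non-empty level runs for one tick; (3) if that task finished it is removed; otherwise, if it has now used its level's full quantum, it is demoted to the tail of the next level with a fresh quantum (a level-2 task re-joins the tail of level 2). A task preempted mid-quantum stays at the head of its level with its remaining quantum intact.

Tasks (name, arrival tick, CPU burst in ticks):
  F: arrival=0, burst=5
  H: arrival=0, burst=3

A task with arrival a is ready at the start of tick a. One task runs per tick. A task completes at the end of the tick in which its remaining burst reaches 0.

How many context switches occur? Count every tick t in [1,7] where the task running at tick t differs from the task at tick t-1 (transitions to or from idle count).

t=0: L0/L1/L2 = FH/-/- → run F
t=1: L0/L1/L2 = FH/-/- → run F
t=2: L0/L1/L2 = H/F/- → run H
t=3: L0/L1/L2 = H/F/- → run H
t=4: L0/L1/L2 = -/FH/- → run F
t=5: L0/L1/L2 = -/FH/- → run F
t=6: L0/L1/L2 = -/FH/- → run F
t=7: L0/L1/L2 = -/H/- → run H

context switches = 3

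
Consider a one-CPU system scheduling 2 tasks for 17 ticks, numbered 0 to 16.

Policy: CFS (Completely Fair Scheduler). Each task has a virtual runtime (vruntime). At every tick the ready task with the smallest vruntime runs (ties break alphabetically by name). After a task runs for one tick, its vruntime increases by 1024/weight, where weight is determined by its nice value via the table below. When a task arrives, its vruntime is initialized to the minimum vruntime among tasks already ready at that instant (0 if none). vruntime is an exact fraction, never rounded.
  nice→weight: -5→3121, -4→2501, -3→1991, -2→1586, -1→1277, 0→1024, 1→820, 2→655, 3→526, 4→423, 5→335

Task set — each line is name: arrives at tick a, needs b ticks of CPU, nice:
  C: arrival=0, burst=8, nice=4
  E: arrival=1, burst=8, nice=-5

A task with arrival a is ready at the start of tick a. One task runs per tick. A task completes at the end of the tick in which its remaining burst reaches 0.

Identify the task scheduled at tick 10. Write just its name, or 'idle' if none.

running at tick 10 = C

t=0: vr[C=0] → run C
t=1: vr[C=1024/423 E=1024/423] → run C
t=2: vr[C=2048/423 E=1024/423] → run E
t=3: vr[C=2048/423 E=3629056/1320183] → run E
t=4: vr[C=2048/423 E=4062208/1320183] → run E
t=5: vr[C=2048/423 E=4495360/1320183] → run E
t=6: vr[C=2048/423 E=4928512/1320183] → run E
t=7: vr[C=2048/423 E=5361664/1320183] → run E
t=8: vr[C=2048/423 E=5794816/1320183] → run E
t=9: vr[C=2048/423 E=6227968/1320183] → run E
t=10: vr[C=2048/423] → run C
t=11: vr[C=1024/141] → run C
t=12: vr[C=4096/423] → run C
t=13: vr[C=5120/423] → run C
t=14: vr[C=2048/141] → run C
t=15: vr[C=7168/423] → run C
t=16: (idle)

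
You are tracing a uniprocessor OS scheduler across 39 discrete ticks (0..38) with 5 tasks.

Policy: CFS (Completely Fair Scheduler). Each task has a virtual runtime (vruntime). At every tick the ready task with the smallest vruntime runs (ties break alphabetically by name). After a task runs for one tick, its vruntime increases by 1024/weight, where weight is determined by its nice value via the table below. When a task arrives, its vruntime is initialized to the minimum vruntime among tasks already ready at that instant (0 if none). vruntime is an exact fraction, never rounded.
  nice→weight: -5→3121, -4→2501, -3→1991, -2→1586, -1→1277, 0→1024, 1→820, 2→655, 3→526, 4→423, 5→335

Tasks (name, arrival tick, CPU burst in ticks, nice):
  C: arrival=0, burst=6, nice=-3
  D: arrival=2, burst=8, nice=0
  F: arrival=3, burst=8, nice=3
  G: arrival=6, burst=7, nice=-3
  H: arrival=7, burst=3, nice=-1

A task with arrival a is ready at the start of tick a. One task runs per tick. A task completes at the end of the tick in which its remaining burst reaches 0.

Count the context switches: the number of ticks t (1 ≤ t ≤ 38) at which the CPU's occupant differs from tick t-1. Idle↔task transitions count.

t=0: vr[C=0] → run C
t=1: vr[C=1024/1991] → run C
t=2: vr[C=2048/1991 D=2048/1991] → run C
t=3: vr[C=3072/1991 D=2048/1991 F=2048/1991] → run D
t=4: vr[C=3072/1991 D=4039/1991 F=2048/1991] → run F
t=5: vr[C=3072/1991 D=4039/1991 F=1558016/523633] → run C
t=6: vr[C=4096/1991 D=4039/1991 F=1558016/523633 G=4039/1991] → run D
t=7: vr[C=4096/1991 D=6030/1991 F=1558016/523633 G=4039/1991 H=4039/1991] → run G
t=8: vr[C=4096/1991 D=6030/1991 F=1558016/523633 G=5063/1991 H=4039/1991] → run H
t=9: vr[C=4096/1991 D=6030/1991 F=1558016/523633 G=5063/1991 H=7196587/2542507] → run C
t=10: vr[C=5120/1991 D=6030/1991 F=1558016/523633 G=5063/1991 H=7196587/2542507] → run G
t=11: vr[C=5120/1991 D=6030/1991 F=1558016/523633 G=6087/1991 H=7196587/2542507] → run C
t=12: vr[D=6030/1991 F=1558016/523633 G=6087/1991 H=7196587/2542507] → run H
t=13: vr[D=6030/1991 F=1558016/523633 G=6087/1991 H=9235371/2542507] → run F
t=14: vr[D=6030/1991 F=2577408/523633 G=6087/1991 H=9235371/2542507] → run D
t=15: vr[D=8021/1991 F=2577408/523633 G=6087/1991 H=9235371/2542507] → run G
t=16: vr[D=8021/1991 F=2577408/523633 G=7111/1991 H=9235371/2542507] → run G
t=17: vr[D=8021/1991 F=2577408/523633 G=8135/1991 H=9235371/2542507] → run H
t=18: vr[D=8021/1991 F=2577408/523633 G=8135/1991] → run D
t=19: vr[D=10012/1991 F=2577408/523633 G=8135/1991] → run G
t=20: vr[D=10012/1991 F=2577408/523633 G=9159/1991] → run G
t=21: vr[D=10012/1991 F=2577408/523633 G=10183/1991] → run F
t=22: vr[D=10012/1991 F=3596800/523633 G=10183/1991] → run D
t=23: vr[D=12003/1991 F=3596800/523633 G=10183/1991] → run G
t=24: vr[D=12003/1991 F=3596800/523633] → run D
t=25: vr[D=13994/1991 F=3596800/523633] → run F
t=26: vr[D=13994/1991 F=4616192/523633] → run D
t=27: vr[D=15985/1991 F=4616192/523633] → run D
t=28: vr[F=4616192/523633] → run F
t=29: vr[F=5635584/523633] → run F
t=30: vr[F=6654976/523633] → run F
t=31: vr[F=7674368/523633] → run F
t=32: (idle)
t=33: (idle)
t=34: (idle)
t=35: (idle)
t=36: (idle)
t=37: (idle)
t=38: (idle)

context switches = 24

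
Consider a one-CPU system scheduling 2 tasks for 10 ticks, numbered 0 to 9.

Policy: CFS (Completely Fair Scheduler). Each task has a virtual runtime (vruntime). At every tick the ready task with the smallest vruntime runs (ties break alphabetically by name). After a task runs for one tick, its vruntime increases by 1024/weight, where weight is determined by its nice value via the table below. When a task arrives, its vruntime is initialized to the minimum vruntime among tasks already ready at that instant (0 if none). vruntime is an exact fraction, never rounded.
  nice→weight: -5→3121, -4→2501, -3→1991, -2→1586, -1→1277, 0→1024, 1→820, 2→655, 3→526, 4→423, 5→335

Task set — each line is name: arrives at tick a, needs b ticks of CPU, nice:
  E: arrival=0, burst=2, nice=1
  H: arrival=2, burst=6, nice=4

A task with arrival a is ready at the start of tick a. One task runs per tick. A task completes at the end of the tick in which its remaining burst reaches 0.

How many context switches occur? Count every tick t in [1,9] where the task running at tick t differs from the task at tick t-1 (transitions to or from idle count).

t=0: vr[E=0] → run E
t=1: vr[E=256/205] → run E
t=2: vr[H=0] → run H
t=3: vr[H=1024/423] → run H
t=4: vr[H=2048/423] → run H
t=5: vr[H=1024/141] → run H
t=6: vr[H=4096/423] → run H
t=7: vr[H=5120/423] → run H
t=8: (idle)
t=9: (idle)

context switches = 2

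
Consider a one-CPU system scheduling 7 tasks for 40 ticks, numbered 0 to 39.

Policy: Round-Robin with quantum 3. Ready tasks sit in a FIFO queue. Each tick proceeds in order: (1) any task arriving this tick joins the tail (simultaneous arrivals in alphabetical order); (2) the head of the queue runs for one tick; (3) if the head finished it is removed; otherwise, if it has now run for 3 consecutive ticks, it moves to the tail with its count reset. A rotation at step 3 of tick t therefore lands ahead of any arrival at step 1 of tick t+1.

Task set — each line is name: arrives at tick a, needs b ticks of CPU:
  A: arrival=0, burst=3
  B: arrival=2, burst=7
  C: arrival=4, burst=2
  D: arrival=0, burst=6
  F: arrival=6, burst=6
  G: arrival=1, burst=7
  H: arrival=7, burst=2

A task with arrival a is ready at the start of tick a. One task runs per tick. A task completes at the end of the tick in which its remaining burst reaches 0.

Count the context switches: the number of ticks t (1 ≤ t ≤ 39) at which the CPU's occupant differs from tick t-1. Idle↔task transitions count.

context switches = 13

t=0: queue=[A,D] q_used=0 → run A
t=1: queue=[A,D,G] q_used=1 → run A
t=2: queue=[A,D,G,B] q_used=2 → run A
t=3: queue=[D,G,B] q_used=0 → run D
t=4: queue=[D,G,B,C] q_used=1 → run D
t=5: queue=[D,G,B,C] q_used=2 → run D
t=6: queue=[G,B,C,D,F] q_used=0 → run G
t=7: queue=[G,B,C,D,F,H] q_used=1 → run G
t=8: queue=[G,B,C,D,F,H] q_used=2 → run G
t=9: queue=[B,C,D,F,H,G] q_used=0 → run B
t=10: queue=[B,C,D,F,H,G] q_used=1 → run B
t=11: queue=[B,C,D,F,H,G] q_used=2 → run B
t=12: queue=[C,D,F,H,G,B] q_used=0 → run C
t=13: queue=[C,D,F,H,G,B] q_used=1 → run C
t=14: queue=[D,F,H,G,B] q_used=0 → run D
t=15: queue=[D,F,H,G,B] q_used=1 → run D
t=16: queue=[D,F,H,G,B] q_used=2 → run D
t=17: queue=[F,H,G,B] q_used=0 → run F
t=18: queue=[F,H,G,B] q_used=1 → run F
t=19: queue=[F,H,G,B] q_used=2 → run F
t=20: queue=[H,G,B,F] q_used=0 → run H
t=21: queue=[H,G,B,F] q_used=1 → run H
t=22: queue=[G,B,F] q_used=0 → run G
t=23: queue=[G,B,F] q_used=1 → run G
t=24: queue=[G,B,F] q_used=2 → run G
t=25: queue=[B,F,G] q_used=0 → run B
t=26: queue=[B,F,G] q_used=1 → run B
t=27: queue=[B,F,G] q_used=2 → run B
t=28: queue=[F,G,B] q_used=0 → run F
t=29: queue=[F,G,B] q_used=1 → run F
t=30: queue=[F,G,B] q_used=2 → run F
t=31: queue=[G,B] q_used=0 → run G
t=32: queue=[B] q_used=0 → run B
t=33: (idle)
t=34: (idle)
t=35: (idle)
t=36: (idle)
t=37: (idle)
t=38: (idle)
t=39: (idle)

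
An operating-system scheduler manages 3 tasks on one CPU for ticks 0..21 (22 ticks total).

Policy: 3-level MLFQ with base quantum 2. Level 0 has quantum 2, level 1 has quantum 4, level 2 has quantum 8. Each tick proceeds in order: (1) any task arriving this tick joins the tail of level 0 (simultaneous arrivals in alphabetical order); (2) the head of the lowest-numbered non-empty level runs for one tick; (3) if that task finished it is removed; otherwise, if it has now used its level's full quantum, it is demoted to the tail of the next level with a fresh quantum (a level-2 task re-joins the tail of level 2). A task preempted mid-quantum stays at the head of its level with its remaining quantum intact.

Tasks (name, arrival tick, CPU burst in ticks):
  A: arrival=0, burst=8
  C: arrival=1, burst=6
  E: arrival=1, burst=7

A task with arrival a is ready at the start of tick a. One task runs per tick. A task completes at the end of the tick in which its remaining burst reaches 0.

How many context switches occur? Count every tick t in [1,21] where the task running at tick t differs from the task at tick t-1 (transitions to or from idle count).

t=0: L0/L1/L2 = A/-/- → run A
t=1: L0/L1/L2 = ACE/-/- → run A
t=2: L0/L1/L2 = CE/A/- → run C
t=3: L0/L1/L2 = CE/A/- → run C
t=4: L0/L1/L2 = E/AC/- → run E
t=5: L0/L1/L2 = E/AC/- → run E
t=6: L0/L1/L2 = -/ACE/- → run A
t=7: L0/L1/L2 = -/ACE/- → run A
t=8: L0/L1/L2 = -/ACE/- → run A
t=9: L0/L1/L2 = -/ACE/- → run A
t=10: L0/L1/L2 = -/CE/A → run C
t=11: L0/L1/L2 = -/CE/A → run C
t=12: L0/L1/L2 = -/CE/A → run C
t=13: L0/L1/L2 = -/CE/A → run C
t=14: L0/L1/L2 = -/E/A → run E
t=15: L0/L1/L2 = -/E/A → run E
t=16: L0/L1/L2 = -/E/A → run E
t=17: L0/L1/L2 = -/E/A → run E
t=18: L0/L1/L2 = -/-/AE → run A
t=19: L0/L1/L2 = -/-/AE → run A
t=20: L0/L1/L2 = -/-/E → run E
t=21: (idle)

context switches = 8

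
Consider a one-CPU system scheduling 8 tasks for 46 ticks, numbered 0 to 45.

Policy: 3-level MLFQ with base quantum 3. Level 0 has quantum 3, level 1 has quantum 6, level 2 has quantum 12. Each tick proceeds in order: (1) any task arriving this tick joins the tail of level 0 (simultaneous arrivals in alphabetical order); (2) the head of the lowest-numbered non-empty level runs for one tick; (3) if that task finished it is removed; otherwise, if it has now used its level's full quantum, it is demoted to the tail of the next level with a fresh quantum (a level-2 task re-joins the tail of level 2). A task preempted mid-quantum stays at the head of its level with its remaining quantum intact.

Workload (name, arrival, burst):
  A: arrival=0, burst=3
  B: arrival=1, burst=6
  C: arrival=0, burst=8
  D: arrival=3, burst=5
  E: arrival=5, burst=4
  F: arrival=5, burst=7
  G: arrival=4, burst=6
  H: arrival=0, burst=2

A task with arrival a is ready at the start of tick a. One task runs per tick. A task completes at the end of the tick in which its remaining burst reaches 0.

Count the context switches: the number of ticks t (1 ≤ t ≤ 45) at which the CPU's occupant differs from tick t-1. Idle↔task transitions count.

t=0: L0/L1/L2 = ACH/-/- → run A
t=1: L0/L1/L2 = ACHB/-/- → run A
t=2: L0/L1/L2 = ACHB/-/- → run A
t=3: L0/L1/L2 = CHBD/-/- → run C
t=4: L0/L1/L2 = CHBDG/-/- → run C
t=5: L0/L1/L2 = CHBDGEF/-/- → run C
t=6: L0/L1/L2 = HBDGEF/C/- → run H
t=7: L0/L1/L2 = HBDGEF/C/- → run H
t=8: L0/L1/L2 = BDGEF/C/- → run B
t=9: L0/L1/L2 = BDGEF/C/- → run B
t=10: L0/L1/L2 = BDGEF/C/- → run B
t=11: L0/L1/L2 = DGEF/CB/- → run D
t=12: L0/L1/L2 = DGEF/CB/- → run D
t=13: L0/L1/L2 = DGEF/CB/- → run D
t=14: L0/L1/L2 = GEF/CBD/- → run G
t=15: L0/L1/L2 = GEF/CBD/- → run G
t=16: L0/L1/L2 = GEF/CBD/- → run G
t=17: L0/L1/L2 = EF/CBDG/- → run E
t=18: L0/L1/L2 = EF/CBDG/- → run E
t=19: L0/L1/L2 = EF/CBDG/- → run E
t=20: L0/L1/L2 = F/CBDGE/- → run F
t=21: L0/L1/L2 = F/CBDGE/- → run F
t=22: L0/L1/L2 = F/CBDGE/- → run F
t=23: L0/L1/L2 = -/CBDGEF/- → run C
t=24: L0/L1/L2 = -/CBDGEF/- → run C
t=25: L0/L1/L2 = -/CBDGEF/- → run C
t=26: L0/L1/L2 = -/CBDGEF/- → run C
t=27: L0/L1/L2 = -/CBDGEF/- → run C
t=28: L0/L1/L2 = -/BDGEF/- → run B
t=29: L0/L1/L2 = -/BDGEF/- → run B
t=30: L0/L1/L2 = -/BDGEF/- → run B
t=31: L0/L1/L2 = -/DGEF/- → run D
t=32: L0/L1/L2 = -/DGEF/- → run D
t=33: L0/L1/L2 = -/GEF/- → run G
t=34: L0/L1/L2 = -/GEF/- → run G
t=35: L0/L1/L2 = -/GEF/- → run G
t=36: L0/L1/L2 = -/EF/- → run E
t=37: L0/L1/L2 = -/F/- → run F
t=38: L0/L1/L2 = -/F/- → run F
t=39: L0/L1/L2 = -/F/- → run F
t=40: L0/L1/L2 = -/F/- → run F
t=41: (idle)
t=42: (idle)
t=43: (idle)
t=44: (idle)
t=45: (idle)

context switches = 14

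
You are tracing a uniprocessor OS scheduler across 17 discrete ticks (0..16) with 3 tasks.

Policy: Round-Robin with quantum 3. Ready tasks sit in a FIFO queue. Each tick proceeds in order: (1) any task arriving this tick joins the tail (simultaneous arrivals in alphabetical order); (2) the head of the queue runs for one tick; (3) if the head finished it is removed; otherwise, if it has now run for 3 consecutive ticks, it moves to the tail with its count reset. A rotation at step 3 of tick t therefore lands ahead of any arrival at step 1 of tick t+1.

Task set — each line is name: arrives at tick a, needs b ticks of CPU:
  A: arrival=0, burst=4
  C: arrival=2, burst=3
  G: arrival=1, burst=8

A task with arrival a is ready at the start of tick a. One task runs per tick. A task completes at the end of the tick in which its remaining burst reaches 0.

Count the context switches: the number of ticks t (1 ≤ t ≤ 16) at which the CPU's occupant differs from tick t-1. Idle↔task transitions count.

t=0: queue=[A] q_used=0 → run A
t=1: queue=[A,G] q_used=1 → run A
t=2: queue=[A,G,C] q_used=2 → run A
t=3: queue=[G,C,A] q_used=0 → run G
t=4: queue=[G,C,A] q_used=1 → run G
t=5: queue=[G,C,A] q_used=2 → run G
t=6: queue=[C,A,G] q_used=0 → run C
t=7: queue=[C,A,G] q_used=1 → run C
t=8: queue=[C,A,G] q_used=2 → run C
t=9: queue=[A,G] q_used=0 → run A
t=10: queue=[G] q_used=0 → run G
t=11: queue=[G] q_used=1 → run G
t=12: queue=[G] q_used=2 → run G
t=13: queue=[G] q_used=0 → run G
t=14: queue=[G] q_used=1 → run G
t=15: (idle)
t=16: (idle)

context switches = 5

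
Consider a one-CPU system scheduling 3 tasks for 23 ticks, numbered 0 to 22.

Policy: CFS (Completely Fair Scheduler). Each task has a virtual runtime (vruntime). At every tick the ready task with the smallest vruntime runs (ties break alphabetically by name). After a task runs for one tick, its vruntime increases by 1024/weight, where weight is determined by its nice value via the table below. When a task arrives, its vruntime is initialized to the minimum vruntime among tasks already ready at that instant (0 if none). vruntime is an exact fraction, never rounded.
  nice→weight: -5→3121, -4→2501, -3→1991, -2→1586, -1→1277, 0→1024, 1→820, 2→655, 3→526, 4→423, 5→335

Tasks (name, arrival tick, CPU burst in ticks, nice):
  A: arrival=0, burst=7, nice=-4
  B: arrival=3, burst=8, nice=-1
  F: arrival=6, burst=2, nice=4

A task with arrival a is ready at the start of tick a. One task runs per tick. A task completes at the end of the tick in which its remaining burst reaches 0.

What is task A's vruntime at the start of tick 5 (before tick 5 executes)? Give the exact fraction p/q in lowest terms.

vruntime(A, start of tick 5) = 4096/2501

t=0: vr[A=0] → run A
t=1: vr[A=1024/2501] → run A
t=2: vr[A=2048/2501] → run A
t=3: vr[A=3072/2501 B=3072/2501] → run A
t=4: vr[A=4096/2501 B=3072/2501] → run B
t=5: vr[A=4096/2501 B=6483968/3193777] → run A
t=6: vr[A=5120/2501 B=6483968/3193777 F=6483968/3193777] → run B
t=7: vr[A=5120/2501 B=9044992/3193777 F=6483968/3193777] → run F
t=8: vr[A=5120/2501 B=9044992/3193777 F=6013146112/1350967671] → run A
t=9: vr[A=6144/2501 B=9044992/3193777 F=6013146112/1350967671] → run A
t=10: vr[B=9044992/3193777 F=6013146112/1350967671] → run B
t=11: vr[B=11606016/3193777 F=6013146112/1350967671] → run B
t=12: vr[B=14167040/3193777 F=6013146112/1350967671] → run B
t=13: vr[B=16728064/3193777 F=6013146112/1350967671] → run F
t=14: vr[B=16728064/3193777] → run B
t=15: vr[B=19289088/3193777] → run B
t=16: vr[B=21850112/3193777] → run B
t=17: (idle)
t=18: (idle)
t=19: (idle)
t=20: (idle)
t=21: (idle)
t=22: (idle)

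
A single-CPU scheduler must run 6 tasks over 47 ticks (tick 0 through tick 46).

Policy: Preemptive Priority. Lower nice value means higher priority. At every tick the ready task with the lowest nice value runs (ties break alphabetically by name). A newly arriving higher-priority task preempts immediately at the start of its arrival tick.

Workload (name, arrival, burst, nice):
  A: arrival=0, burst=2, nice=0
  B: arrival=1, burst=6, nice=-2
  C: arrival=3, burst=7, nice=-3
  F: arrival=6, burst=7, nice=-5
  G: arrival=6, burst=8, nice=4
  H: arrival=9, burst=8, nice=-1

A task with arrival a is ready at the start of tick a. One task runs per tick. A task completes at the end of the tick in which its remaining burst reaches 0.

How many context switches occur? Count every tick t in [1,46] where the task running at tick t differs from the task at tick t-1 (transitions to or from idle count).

context switches = 9

t=0: ready={A} → run A
t=1: ready={A,B} → run B
t=2: ready={A,B} → run B
t=3: ready={A,B,C} → run C
t=4: ready={A,B,C} → run C
t=5: ready={A,B,C} → run C
t=6: ready={A,B,C,F,G} → run F
t=7: ready={A,B,C,F,G} → run F
t=8: ready={A,B,C,F,G} → run F
t=9: ready={A,B,C,F,G,H} → run F
t=10: ready={A,B,C,F,G,H} → run F
t=11: ready={A,B,C,F,G,H} → run F
t=12: ready={A,B,C,F,G,H} → run F
t=13: ready={A,B,C,G,H} → run C
t=14: ready={A,B,C,G,H} → run C
t=15: ready={A,B,C,G,H} → run C
t=16: ready={A,B,C,G,H} → run C
t=17: ready={A,B,G,H} → run B
t=18: ready={A,B,G,H} → run B
t=19: ready={A,B,G,H} → run B
t=20: ready={A,B,G,H} → run B
t=21: ready={A,G,H} → run H
t=22: ready={A,G,H} → run H
t=23: ready={A,G,H} → run H
t=24: ready={A,G,H} → run H
t=25: ready={A,G,H} → run H
t=26: ready={A,G,H} → run H
t=27: ready={A,G,H} → run H
t=28: ready={A,G,H} → run H
t=29: ready={A,G} → run A
t=30: ready={G} → run G
t=31: ready={G} → run G
t=32: ready={G} → run G
t=33: ready={G} → run G
t=34: ready={G} → run G
t=35: ready={G} → run G
t=36: ready={G} → run G
t=37: ready={G} → run G
t=38: (idle)
t=39: (idle)
t=40: (idle)
t=41: (idle)
t=42: (idle)
t=43: (idle)
t=44: (idle)
t=45: (idle)
t=46: (idle)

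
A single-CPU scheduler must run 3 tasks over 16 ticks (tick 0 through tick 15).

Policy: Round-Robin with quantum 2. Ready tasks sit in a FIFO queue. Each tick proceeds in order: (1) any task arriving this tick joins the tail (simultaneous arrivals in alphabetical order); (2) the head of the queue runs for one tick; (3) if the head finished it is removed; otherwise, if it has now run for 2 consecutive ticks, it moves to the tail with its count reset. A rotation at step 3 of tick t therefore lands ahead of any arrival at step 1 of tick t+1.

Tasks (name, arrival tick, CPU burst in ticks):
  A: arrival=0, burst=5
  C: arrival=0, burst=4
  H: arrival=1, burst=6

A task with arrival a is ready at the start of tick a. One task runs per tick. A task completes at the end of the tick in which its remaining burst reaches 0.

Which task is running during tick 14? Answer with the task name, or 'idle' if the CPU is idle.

t=0: queue=[A,C] q_used=0 → run A
t=1: queue=[A,C,H] q_used=1 → run A
t=2: queue=[C,H,A] q_used=0 → run C
t=3: queue=[C,H,A] q_used=1 → run C
t=4: queue=[H,A,C] q_used=0 → run H
t=5: queue=[H,A,C] q_used=1 → run H
t=6: queue=[A,C,H] q_used=0 → run A
t=7: queue=[A,C,H] q_used=1 → run A
t=8: queue=[C,H,A] q_used=0 → run C
t=9: queue=[C,H,A] q_used=1 → run C
t=10: queue=[H,A] q_used=0 → run H
t=11: queue=[H,A] q_used=1 → run H
t=12: queue=[A,H] q_used=0 → run A
t=13: queue=[H] q_used=0 → run H
t=14: queue=[H] q_used=1 → run H
t=15: (idle)

running at tick 14 = H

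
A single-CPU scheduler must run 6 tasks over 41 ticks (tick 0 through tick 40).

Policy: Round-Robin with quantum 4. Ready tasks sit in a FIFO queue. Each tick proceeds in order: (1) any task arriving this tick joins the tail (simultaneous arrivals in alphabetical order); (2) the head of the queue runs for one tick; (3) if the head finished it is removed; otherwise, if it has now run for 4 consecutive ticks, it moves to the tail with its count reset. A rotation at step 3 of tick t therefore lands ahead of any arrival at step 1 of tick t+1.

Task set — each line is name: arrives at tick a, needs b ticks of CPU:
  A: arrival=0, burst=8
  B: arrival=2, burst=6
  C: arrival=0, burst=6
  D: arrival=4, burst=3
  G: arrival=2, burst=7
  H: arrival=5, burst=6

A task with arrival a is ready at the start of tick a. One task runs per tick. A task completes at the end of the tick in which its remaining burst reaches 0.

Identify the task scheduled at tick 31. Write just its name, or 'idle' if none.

running at tick 31 = G

t=0: queue=[A,C] q_used=0 → run A
t=1: queue=[A,C] q_used=1 → run A
t=2: queue=[A,C,B,G] q_used=2 → run A
t=3: queue=[A,C,B,G] q_used=3 → run A
t=4: queue=[C,B,G,A,D] q_used=0 → run C
t=5: queue=[C,B,G,A,D,H] q_used=1 → run C
t=6: queue=[C,B,G,A,D,H] q_used=2 → run C
t=7: queue=[C,B,G,A,D,H] q_used=3 → run C
t=8: queue=[B,G,A,D,H,C] q_used=0 → run B
t=9: queue=[B,G,A,D,H,C] q_used=1 → run B
t=10: queue=[B,G,A,D,H,C] q_used=2 → run B
t=11: queue=[B,G,A,D,H,C] q_used=3 → run B
t=12: queue=[G,A,D,H,C,B] q_used=0 → run G
t=13: queue=[G,A,D,H,C,B] q_used=1 → run G
t=14: queue=[G,A,D,H,C,B] q_used=2 → run G
t=15: queue=[G,A,D,H,C,B] q_used=3 → run G
t=16: queue=[A,D,H,C,B,G] q_used=0 → run A
t=17: queue=[A,D,H,C,B,G] q_used=1 → run A
t=18: queue=[A,D,H,C,B,G] q_used=2 → run A
t=19: queue=[A,D,H,C,B,G] q_used=3 → run A
t=20: queue=[D,H,C,B,G] q_used=0 → run D
t=21: queue=[D,H,C,B,G] q_used=1 → run D
t=22: queue=[D,H,C,B,G] q_used=2 → run D
t=23: queue=[H,C,B,G] q_used=0 → run H
t=24: queue=[H,C,B,G] q_used=1 → run H
t=25: queue=[H,C,B,G] q_used=2 → run H
t=26: queue=[H,C,B,G] q_used=3 → run H
t=27: queue=[C,B,G,H] q_used=0 → run C
t=28: queue=[C,B,G,H] q_used=1 → run C
t=29: queue=[B,G,H] q_used=0 → run B
t=30: queue=[B,G,H] q_used=1 → run B
t=31: queue=[G,H] q_used=0 → run G
t=32: queue=[G,H] q_used=1 → run G
t=33: queue=[G,H] q_used=2 → run G
t=34: queue=[H] q_used=0 → run H
t=35: queue=[H] q_used=1 → run H
t=36: (idle)
t=37: (idle)
t=38: (idle)
t=39: (idle)
t=40: (idle)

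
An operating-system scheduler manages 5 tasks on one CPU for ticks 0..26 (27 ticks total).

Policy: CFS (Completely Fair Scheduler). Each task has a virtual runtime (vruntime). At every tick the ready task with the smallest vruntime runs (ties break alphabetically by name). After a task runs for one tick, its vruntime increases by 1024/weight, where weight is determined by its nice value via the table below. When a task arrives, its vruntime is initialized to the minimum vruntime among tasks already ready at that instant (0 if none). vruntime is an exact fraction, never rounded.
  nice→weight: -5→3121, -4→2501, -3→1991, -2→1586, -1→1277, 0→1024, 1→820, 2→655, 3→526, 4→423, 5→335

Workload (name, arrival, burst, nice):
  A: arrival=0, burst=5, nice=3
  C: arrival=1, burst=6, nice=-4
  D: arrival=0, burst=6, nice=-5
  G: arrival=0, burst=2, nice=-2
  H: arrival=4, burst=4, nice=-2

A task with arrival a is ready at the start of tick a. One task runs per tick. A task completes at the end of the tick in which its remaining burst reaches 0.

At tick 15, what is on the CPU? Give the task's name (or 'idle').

t=0: vr[A=0 D=0 G=0] → run A
t=1: vr[A=512/263 C=0 D=0 G=0] → run C
t=2: vr[A=512/263 C=1024/2501 D=0 G=0] → run D
t=3: vr[A=512/263 C=1024/2501 D=1024/3121 G=0] → run G
t=4: vr[A=512/263 C=1024/2501 D=1024/3121 G=512/793 H=1024/3121] → run D
t=5: vr[A=512/263 C=1024/2501 D=2048/3121 G=512/793 H=1024/3121] → run H
t=6: vr[A=512/263 C=1024/2501 D=2048/3121 G=512/793 H=2409984/2474953] → run C
t=7: vr[A=512/263 C=2048/2501 D=2048/3121 G=512/793 H=2409984/2474953] → run G
t=8: vr[A=512/263 C=2048/2501 D=2048/3121 H=2409984/2474953] → run D
t=9: vr[A=512/263 C=2048/2501 D=3072/3121 H=2409984/2474953] → run C
t=10: vr[A=512/263 C=3072/2501 D=3072/3121 H=2409984/2474953] → run H
t=11: vr[A=512/263 C=3072/2501 D=3072/3121 H=4007936/2474953] → run D
t=12: vr[A=512/263 C=3072/2501 D=4096/3121 H=4007936/2474953] → run C
t=13: vr[A=512/263 C=4096/2501 D=4096/3121 H=4007936/2474953] → run D
t=14: vr[A=512/263 C=4096/2501 D=5120/3121 H=4007936/2474953] → run H
t=15: vr[A=512/263 C=4096/2501 D=5120/3121 H=5605888/2474953] → run C
t=16: vr[A=512/263 C=5120/2501 D=5120/3121 H=5605888/2474953] → run D
t=17: vr[A=512/263 C=5120/2501 H=5605888/2474953] → run A
t=18: vr[A=1024/263 C=5120/2501 H=5605888/2474953] → run C
t=19: vr[A=1024/263 H=5605888/2474953] → run H
t=20: vr[A=1024/263] → run A
t=21: vr[A=1536/263] → run A
t=22: vr[A=2048/263] → run A
t=23: (idle)
t=24: (idle)
t=25: (idle)
t=26: (idle)

running at tick 15 = C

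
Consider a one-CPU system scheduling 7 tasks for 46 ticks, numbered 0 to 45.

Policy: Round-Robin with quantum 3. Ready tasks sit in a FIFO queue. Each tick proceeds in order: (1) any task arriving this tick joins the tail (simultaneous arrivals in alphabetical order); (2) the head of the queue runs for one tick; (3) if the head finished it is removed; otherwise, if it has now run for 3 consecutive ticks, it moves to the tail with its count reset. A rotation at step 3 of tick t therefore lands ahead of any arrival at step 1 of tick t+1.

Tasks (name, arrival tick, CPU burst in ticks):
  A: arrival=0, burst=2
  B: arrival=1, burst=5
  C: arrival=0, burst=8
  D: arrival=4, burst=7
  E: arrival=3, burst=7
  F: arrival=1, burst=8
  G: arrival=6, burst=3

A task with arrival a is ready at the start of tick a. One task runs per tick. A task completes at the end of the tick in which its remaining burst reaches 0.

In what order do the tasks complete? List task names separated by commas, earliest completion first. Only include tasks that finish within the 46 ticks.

completion order = A, G, B, C, F, E, D

t=0: queue=[A,C] q_used=0 → run A
t=1: queue=[A,C,B,F] q_used=1 → run A
t=2: queue=[C,B,F] q_used=0 → run C
t=3: queue=[C,B,F,E] q_used=1 → run C
t=4: queue=[C,B,F,E,D] q_used=2 → run C
t=5: queue=[B,F,E,D,C] q_used=0 → run B
t=6: queue=[B,F,E,D,C,G] q_used=1 → run B
t=7: queue=[B,F,E,D,C,G] q_used=2 → run B
t=8: queue=[F,E,D,C,G,B] q_used=0 → run F
t=9: queue=[F,E,D,C,G,B] q_used=1 → run F
t=10: queue=[F,E,D,C,G,B] q_used=2 → run F
t=11: queue=[E,D,C,G,B,F] q_used=0 → run E
t=12: queue=[E,D,C,G,B,F] q_used=1 → run E
t=13: queue=[E,D,C,G,B,F] q_used=2 → run E
t=14: queue=[D,C,G,B,F,E] q_used=0 → run D
t=15: queue=[D,C,G,B,F,E] q_used=1 → run D
t=16: queue=[D,C,G,B,F,E] q_used=2 → run D
t=17: queue=[C,G,B,F,E,D] q_used=0 → run C
t=18: queue=[C,G,B,F,E,D] q_used=1 → run C
t=19: queue=[C,G,B,F,E,D] q_used=2 → run C
t=20: queue=[G,B,F,E,D,C] q_used=0 → run G
t=21: queue=[G,B,F,E,D,C] q_used=1 → run G
t=22: queue=[G,B,F,E,D,C] q_used=2 → run G
t=23: queue=[B,F,E,D,C] q_used=0 → run B
t=24: queue=[B,F,E,D,C] q_used=1 → run B
t=25: queue=[F,E,D,C] q_used=0 → run F
t=26: queue=[F,E,D,C] q_used=1 → run F
t=27: queue=[F,E,D,C] q_used=2 → run F
t=28: queue=[E,D,C,F] q_used=0 → run E
t=29: queue=[E,D,C,F] q_used=1 → run E
t=30: queue=[E,D,C,F] q_used=2 → run E
t=31: queue=[D,C,F,E] q_used=0 → run D
t=32: queue=[D,C,F,E] q_used=1 → run D
t=33: queue=[D,C,F,E] q_used=2 → run D
t=34: queue=[C,F,E,D] q_used=0 → run C
t=35: queue=[C,F,E,D] q_used=1 → run C
t=36: queue=[F,E,D] q_used=0 → run F
t=37: queue=[F,E,D] q_used=1 → run F
t=38: queue=[E,D] q_used=0 → run E
t=39: queue=[D] q_used=0 → run D
t=40: (idle)
t=41: (idle)
t=42: (idle)
t=43: (idle)
t=44: (idle)
t=45: (idle)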